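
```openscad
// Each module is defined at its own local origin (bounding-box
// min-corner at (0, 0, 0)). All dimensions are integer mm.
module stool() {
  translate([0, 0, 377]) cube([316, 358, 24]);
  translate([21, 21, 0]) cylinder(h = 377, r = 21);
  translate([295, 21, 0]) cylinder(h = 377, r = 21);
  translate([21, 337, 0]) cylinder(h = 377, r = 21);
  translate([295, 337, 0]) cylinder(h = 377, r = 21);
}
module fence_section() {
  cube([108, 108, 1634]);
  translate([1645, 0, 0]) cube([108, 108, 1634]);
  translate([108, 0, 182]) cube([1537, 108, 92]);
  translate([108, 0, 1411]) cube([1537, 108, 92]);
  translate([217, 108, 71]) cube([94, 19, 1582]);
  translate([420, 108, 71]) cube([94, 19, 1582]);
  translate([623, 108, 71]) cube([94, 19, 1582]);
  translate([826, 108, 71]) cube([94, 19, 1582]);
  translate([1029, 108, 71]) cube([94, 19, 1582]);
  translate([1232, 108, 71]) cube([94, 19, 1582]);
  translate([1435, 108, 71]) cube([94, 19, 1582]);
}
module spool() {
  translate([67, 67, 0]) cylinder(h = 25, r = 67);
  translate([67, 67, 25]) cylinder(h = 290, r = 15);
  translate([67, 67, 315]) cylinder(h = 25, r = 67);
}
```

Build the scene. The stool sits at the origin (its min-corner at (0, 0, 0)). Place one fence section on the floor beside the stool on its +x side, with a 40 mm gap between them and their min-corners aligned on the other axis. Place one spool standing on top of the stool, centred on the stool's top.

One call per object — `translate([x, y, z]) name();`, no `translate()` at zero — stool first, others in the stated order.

stool();
translate([356, 0, 0]) fence_section();
translate([91, 112, 401]) spool();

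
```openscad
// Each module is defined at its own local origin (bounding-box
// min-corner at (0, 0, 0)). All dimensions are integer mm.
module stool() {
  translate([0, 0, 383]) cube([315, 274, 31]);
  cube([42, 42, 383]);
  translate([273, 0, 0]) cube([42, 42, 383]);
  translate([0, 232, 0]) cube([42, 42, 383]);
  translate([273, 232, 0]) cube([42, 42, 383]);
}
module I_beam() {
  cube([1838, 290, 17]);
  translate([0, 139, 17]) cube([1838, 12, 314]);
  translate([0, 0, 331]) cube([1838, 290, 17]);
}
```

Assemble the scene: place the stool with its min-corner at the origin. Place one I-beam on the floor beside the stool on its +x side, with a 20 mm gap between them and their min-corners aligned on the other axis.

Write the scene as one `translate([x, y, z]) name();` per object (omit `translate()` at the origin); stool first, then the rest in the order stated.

stool();
translate([335, 0, 0]) I_beam();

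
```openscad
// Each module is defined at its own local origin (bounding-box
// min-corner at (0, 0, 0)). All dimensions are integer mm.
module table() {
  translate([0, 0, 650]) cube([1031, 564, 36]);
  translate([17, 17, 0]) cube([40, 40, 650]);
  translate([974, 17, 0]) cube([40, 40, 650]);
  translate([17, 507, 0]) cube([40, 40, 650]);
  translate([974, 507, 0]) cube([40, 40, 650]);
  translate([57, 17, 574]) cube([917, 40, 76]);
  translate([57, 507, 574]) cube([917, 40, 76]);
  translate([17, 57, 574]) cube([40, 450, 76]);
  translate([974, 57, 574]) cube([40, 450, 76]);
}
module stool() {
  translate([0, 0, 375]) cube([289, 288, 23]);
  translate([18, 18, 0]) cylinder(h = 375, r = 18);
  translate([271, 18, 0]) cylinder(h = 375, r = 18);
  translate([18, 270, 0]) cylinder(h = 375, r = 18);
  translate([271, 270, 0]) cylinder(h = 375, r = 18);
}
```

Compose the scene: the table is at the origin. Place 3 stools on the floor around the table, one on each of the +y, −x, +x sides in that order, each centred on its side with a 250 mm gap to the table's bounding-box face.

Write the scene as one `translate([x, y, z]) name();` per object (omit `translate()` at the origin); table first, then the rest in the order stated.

table();
translate([371, 814, 0]) stool();
translate([-539, 138, 0]) stool();
translate([1281, 138, 0]) stool();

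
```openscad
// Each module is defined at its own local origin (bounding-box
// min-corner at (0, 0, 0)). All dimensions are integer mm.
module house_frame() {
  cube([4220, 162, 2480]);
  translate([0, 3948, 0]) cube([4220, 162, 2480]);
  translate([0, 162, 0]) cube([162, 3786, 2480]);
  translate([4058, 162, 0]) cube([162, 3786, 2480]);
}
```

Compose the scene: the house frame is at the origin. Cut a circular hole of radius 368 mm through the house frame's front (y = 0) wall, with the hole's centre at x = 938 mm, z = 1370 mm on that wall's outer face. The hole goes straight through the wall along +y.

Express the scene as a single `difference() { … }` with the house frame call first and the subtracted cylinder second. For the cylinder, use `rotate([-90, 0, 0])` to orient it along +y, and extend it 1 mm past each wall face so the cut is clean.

difference() {
  house_frame();
  translate([938, -1, 1370]) rotate([-90, 0, 0]) cylinder(h = 164, r = 368);
}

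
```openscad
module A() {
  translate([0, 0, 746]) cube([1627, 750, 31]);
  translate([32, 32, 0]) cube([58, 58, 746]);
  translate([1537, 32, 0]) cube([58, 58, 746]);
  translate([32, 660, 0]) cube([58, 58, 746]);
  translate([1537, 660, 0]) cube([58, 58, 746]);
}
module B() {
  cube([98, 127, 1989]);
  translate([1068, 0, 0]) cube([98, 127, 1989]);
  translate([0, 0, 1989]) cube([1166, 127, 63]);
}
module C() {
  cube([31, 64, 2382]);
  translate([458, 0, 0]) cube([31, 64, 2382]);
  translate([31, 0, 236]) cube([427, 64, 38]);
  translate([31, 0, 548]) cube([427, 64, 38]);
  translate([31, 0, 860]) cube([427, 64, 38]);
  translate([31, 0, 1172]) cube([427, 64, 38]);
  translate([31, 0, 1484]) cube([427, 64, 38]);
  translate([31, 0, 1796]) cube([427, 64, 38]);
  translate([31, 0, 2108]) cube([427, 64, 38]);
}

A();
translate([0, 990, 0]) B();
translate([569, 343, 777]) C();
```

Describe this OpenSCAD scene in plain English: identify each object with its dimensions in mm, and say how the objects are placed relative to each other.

A is a table: top 1627 mm (x) × 750 mm (y), 31 mm thick, upper face at z = 777 mm, on four 58×58 mm square legs, each inset 32 mm from the nearest pair of top edges, running from z = 0 to the bottom of the top.

B is a rectangular door frame: two vertical jambs of 98×127 mm section, 1989 mm tall, with a clear opening 970 mm wide between their inner faces. A header 63 mm tall and 127 mm deep lies on top of the jambs and spans the full outside width.

C is a wooden ladder with two side rails of 31×64 mm section and 2382 mm height, set 489 mm apart overall. Between them run 7 rectangular rungs (64 mm deep, 38 mm thick), front faces flush with the rails' −y face. The bottom of the first rung is 236 mm above the floor and each subsequent rung is 312 mm higher than the one below.

The door frame is on the floor beside the table on its +y side. The ladder is on top of the table, centred.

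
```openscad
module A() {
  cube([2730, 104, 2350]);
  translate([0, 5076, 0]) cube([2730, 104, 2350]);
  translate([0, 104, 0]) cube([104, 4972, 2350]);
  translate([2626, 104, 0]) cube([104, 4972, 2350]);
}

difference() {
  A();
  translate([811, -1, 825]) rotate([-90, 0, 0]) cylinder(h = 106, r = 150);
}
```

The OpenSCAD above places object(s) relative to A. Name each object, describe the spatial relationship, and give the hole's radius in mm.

A is a house frame. The house frame has a circular hole through its front wall. The hole's radius is 150 mm.

The subtracted cylinder has r = 150 mm.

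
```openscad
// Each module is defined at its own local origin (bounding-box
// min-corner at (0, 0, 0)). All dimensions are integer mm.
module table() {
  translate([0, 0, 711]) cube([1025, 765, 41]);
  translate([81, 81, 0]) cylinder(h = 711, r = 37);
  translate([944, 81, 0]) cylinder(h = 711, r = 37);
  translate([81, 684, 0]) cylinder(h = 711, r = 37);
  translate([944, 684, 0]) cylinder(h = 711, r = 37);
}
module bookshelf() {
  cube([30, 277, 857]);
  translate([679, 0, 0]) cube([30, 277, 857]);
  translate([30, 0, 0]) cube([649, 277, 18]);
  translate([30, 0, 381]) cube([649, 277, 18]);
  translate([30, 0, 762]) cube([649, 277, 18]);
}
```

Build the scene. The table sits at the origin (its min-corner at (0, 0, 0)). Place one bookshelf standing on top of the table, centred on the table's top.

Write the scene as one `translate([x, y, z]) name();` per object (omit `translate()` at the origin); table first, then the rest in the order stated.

table();
translate([158, 244, 752]) bookshelf();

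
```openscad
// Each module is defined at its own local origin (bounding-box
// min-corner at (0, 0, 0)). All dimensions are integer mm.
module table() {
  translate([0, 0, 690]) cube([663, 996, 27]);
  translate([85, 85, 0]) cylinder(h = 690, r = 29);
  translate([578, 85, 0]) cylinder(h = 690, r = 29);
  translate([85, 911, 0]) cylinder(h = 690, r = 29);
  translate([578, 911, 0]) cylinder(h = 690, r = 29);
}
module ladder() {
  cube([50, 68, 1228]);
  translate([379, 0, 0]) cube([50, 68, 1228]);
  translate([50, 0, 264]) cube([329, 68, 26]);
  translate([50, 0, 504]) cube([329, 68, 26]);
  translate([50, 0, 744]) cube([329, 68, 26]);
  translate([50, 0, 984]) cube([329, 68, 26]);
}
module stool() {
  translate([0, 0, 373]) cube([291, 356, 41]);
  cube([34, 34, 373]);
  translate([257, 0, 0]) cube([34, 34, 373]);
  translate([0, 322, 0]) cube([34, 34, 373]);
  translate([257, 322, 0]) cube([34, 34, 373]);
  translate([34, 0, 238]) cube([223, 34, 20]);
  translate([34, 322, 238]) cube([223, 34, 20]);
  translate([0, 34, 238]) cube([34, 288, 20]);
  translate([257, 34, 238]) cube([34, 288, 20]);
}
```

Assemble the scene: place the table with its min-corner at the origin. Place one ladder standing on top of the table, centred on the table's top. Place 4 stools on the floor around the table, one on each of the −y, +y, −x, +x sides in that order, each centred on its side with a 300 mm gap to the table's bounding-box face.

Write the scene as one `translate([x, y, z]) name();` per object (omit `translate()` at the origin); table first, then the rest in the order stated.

table();
translate([117, 464, 717]) ladder();
translate([186, -656, 0]) stool();
translate([186, 1296, 0]) stool();
translate([-591, 320, 0]) stool();
translate([963, 320, 0]) stool();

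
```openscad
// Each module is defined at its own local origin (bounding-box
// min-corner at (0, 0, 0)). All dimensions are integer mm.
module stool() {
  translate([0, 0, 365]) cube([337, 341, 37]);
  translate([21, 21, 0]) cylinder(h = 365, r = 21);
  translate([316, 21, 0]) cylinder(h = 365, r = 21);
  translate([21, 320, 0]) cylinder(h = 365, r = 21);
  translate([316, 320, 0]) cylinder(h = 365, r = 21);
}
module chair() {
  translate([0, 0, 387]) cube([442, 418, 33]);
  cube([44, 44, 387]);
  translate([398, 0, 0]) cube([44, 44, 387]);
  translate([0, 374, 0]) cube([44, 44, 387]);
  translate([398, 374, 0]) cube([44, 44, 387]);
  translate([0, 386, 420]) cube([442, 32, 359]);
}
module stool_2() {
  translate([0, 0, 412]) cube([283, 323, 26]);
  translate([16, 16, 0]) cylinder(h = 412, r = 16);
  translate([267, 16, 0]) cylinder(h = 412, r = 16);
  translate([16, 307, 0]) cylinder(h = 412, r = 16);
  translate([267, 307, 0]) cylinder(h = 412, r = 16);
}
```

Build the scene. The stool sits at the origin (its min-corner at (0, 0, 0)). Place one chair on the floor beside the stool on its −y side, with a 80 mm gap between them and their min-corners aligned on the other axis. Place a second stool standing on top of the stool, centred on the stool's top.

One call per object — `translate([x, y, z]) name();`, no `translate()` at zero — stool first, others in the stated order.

stool();
translate([0, -498, 0]) chair();
translate([27, 9, 402]) stool_2();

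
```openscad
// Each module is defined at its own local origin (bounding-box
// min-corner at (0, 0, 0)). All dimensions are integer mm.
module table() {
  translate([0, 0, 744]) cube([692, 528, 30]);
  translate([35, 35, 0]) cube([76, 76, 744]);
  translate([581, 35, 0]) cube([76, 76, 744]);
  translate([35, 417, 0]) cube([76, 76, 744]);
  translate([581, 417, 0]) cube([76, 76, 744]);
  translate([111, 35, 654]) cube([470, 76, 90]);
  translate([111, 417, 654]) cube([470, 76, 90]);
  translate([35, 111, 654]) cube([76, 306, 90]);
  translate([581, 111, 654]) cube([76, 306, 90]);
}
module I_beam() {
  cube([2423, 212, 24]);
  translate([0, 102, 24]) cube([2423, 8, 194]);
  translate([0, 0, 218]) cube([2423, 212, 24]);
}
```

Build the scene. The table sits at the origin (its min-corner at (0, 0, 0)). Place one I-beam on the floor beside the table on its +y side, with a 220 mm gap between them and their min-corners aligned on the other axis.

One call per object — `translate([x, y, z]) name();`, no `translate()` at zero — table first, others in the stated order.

table();
translate([0, 748, 0]) I_beam();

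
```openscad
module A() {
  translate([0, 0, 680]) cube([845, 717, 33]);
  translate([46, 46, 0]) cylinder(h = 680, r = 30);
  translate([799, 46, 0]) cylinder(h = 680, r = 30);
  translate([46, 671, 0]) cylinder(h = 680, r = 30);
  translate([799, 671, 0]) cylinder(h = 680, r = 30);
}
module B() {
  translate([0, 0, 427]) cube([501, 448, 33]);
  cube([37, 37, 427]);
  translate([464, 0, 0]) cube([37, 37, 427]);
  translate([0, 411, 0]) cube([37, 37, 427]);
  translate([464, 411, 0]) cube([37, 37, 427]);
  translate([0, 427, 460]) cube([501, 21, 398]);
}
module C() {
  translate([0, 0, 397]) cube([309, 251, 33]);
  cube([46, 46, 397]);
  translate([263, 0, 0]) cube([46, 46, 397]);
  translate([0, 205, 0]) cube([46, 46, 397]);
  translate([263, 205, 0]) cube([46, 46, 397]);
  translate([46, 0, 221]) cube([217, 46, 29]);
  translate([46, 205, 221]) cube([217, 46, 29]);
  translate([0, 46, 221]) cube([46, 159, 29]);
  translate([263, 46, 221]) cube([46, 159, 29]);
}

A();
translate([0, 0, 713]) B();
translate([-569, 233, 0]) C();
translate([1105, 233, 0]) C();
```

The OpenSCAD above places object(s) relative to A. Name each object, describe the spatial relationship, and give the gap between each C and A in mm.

Each stool's nearest face is 260 mm from the table's bounding box.

A is a table. B is a chair. C is a stool. The chair is on top of the table. Two stools sit around the table at the −x, +x sides. The gap between each stool and the table is 260 mm.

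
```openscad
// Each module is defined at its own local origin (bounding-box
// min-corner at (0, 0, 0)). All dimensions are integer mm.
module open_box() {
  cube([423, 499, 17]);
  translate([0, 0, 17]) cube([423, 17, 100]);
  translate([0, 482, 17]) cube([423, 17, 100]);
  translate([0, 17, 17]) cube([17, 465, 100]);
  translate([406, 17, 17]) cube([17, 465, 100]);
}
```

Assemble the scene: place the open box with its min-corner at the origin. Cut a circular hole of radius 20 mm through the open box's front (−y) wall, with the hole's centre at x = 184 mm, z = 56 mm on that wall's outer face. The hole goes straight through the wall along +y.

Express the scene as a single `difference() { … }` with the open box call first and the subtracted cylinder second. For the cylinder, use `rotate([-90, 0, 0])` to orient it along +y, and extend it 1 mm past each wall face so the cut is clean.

difference() {
  open_box();
  translate([184, -1, 56]) rotate([-90, 0, 0]) cylinder(h = 19, r = 20);
}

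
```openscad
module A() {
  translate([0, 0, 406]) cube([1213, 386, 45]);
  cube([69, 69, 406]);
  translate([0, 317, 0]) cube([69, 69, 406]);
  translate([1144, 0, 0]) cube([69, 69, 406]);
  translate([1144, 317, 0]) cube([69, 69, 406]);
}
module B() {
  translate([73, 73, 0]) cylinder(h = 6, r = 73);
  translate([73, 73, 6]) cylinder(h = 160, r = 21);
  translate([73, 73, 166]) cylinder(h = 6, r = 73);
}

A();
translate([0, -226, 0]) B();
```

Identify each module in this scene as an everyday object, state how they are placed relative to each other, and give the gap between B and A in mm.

The spool's nearest face is 80 mm from the bench's −y face.

A is a bench. B is a spool. The spool is on the floor beside the bench on its −y side. The gap between the spool and the bench is 80 mm.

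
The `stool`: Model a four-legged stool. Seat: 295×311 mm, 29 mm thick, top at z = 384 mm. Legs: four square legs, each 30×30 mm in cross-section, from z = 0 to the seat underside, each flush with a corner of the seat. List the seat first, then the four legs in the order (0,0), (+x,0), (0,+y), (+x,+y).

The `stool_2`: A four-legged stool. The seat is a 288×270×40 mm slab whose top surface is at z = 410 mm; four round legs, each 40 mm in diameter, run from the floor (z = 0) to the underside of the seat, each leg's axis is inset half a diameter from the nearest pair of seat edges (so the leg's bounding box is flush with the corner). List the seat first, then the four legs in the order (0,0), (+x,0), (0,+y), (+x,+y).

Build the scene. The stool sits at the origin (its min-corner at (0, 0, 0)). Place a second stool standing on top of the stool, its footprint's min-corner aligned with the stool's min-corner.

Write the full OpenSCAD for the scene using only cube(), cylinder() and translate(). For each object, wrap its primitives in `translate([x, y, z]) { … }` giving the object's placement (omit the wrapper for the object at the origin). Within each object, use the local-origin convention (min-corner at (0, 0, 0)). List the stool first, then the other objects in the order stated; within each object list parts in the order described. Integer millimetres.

translate([0, 0, 355]) cube([295, 311, 29]);
cube([30, 30, 355]);
translate([265, 0, 0]) cube([30, 30, 355]);
translate([0, 281, 0]) cube([30, 30, 355]);
translate([265, 281, 0]) cube([30, 30, 355]);
translate([0, 0, 384]) {
  translate([0, 0, 370]) cube([288, 270, 40]);
  translate([20, 20, 0]) cylinder(h = 370, r = 20);
  translate([268, 20, 0]) cylinder(h = 370, r = 20);
  translate([20, 250, 0]) cylinder(h = 370, r = 20);
  translate([268, 250, 0]) cylinder(h = 370, r = 20);
}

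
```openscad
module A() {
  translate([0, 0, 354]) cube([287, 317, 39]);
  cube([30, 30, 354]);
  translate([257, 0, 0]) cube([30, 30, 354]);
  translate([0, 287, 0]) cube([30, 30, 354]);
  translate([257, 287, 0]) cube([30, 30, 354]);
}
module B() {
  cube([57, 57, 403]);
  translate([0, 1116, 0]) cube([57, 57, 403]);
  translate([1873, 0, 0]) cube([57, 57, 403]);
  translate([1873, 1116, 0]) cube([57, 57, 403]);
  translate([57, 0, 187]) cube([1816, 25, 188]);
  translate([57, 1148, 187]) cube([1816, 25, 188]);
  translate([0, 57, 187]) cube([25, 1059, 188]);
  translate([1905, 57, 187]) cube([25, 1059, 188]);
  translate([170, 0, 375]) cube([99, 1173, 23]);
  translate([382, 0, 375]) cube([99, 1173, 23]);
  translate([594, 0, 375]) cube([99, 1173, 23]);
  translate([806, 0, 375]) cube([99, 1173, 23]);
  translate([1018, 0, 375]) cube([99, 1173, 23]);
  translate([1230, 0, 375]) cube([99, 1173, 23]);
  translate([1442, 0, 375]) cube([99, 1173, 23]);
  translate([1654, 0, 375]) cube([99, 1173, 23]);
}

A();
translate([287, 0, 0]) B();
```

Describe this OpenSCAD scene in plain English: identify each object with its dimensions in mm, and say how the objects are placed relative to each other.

A is a four-legged stool. The seat is 287×317 mm, 39 mm thick, top at z = 393 mm. It stands on four square legs, each 30×30 mm in cross-section, from z = 0 to the seat underside, each flush with a corner of the seat.

B is a bed frame 1930 mm long (x) by 1173 mm wide (y). Four 57×57 mm corner posts, 403 mm tall, at the corners of the footprint. Four rails of 25 mm thickness and 188 mm height run between adjacent posts with their undersides at z = 187 mm, their outer faces flush with the outside of the frame (the two x-running rails run between the posts' inner faces; the two y-running rails run between the posts' inner faces). 8 slats, each 99 mm wide (x) and 23 mm thick, lie across the top of the two x-running rails, running the full 1173 mm width of the frame in y; the slats are evenly spaced along x between the inner faces of the end posts with equal gaps (rounded down to the nearest mm) at the −x end and between each pair — any rounding remainder accumulates at the +x end.

The bed frame is against the stool's +x side, with their −y faces flush.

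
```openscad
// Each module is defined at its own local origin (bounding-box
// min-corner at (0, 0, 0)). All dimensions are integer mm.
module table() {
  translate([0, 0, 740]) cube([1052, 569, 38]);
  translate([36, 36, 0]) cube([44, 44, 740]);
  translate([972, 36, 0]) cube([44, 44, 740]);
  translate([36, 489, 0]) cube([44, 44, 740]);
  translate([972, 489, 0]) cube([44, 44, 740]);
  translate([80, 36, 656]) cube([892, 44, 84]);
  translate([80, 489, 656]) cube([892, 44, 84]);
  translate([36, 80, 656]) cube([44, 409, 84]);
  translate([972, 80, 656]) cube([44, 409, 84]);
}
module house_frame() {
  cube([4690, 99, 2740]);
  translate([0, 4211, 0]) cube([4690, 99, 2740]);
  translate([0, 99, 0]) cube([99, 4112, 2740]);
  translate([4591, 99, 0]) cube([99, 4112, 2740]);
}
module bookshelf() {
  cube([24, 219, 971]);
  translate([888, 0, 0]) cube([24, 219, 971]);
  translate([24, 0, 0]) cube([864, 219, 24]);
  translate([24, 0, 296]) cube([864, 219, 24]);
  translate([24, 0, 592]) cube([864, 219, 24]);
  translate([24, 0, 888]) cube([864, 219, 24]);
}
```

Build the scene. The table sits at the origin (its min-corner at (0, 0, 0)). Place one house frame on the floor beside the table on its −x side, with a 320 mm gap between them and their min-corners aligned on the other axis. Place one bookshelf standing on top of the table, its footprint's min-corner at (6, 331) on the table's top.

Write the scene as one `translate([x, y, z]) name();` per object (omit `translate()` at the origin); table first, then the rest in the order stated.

table();
translate([-5010, 0, 0]) house_frame();
translate([6, 331, 778]) bookshelf();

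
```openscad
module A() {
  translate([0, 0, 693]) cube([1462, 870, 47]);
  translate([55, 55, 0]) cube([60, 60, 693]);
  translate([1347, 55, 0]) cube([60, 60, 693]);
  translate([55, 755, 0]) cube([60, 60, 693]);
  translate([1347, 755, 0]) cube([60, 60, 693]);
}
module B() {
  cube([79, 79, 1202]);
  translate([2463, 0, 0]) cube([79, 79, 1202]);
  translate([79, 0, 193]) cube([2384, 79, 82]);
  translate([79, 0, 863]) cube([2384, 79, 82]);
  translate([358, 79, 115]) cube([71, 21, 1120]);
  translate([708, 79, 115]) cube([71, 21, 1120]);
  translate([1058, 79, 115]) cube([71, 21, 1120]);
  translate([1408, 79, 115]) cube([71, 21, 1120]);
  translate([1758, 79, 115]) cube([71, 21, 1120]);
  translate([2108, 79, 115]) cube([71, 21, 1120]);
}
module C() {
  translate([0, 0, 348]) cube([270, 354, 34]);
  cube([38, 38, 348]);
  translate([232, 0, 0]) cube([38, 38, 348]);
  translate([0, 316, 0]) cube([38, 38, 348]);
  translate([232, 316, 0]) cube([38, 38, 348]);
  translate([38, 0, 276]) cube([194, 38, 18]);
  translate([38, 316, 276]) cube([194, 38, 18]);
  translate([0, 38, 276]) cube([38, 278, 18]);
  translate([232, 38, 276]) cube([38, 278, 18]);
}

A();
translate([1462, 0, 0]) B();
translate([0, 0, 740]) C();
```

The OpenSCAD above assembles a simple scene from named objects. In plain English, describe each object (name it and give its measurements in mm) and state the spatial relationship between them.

A is a table: top 1462 mm (x) × 870 mm (y), 47 mm thick, upper face at z = 740 mm, on four 60×60 mm square legs, each inset 55 mm from the nearest pair of top edges, running from z = 0 to the bottom of the top.

B is a fence section. Two 79×79 mm posts, 1202 mm tall, stand on the floor with a clear span of 2384 mm between their inner faces. Two horizontal rails of 79×82 mm section span the gap between the posts with their undersides at z = 193 mm and z = 863 mm, flush with the posts' −y face. 6 pickets, each 71 mm wide, 21 mm thick and 1120 mm tall, are fixed to the +y face of the rails with their bottoms at z = 115 mm, evenly spaced across the span with equal gaps (rounded down to the nearest mm) at the −x end and between each pair — any rounding remainder accumulates at the +x end.

C is a four-legged stool. The seat is a 270×354×34 mm slab whose top surface is at z = 382 mm; four square legs, each 38×38 mm in cross-section, run from the floor (z = 0) to the underside of the seat, each flush with a corner of the seat. Four stretchers, 38 mm wide and 18 mm tall, connect adjacent legs with their undersides at z = 276 mm, each running between the inner faces of the legs it joins and aligned with the legs' outer faces on the other axis.

The fence section is against the table's +x side, with their −y faces flush. The stool is on top of the table.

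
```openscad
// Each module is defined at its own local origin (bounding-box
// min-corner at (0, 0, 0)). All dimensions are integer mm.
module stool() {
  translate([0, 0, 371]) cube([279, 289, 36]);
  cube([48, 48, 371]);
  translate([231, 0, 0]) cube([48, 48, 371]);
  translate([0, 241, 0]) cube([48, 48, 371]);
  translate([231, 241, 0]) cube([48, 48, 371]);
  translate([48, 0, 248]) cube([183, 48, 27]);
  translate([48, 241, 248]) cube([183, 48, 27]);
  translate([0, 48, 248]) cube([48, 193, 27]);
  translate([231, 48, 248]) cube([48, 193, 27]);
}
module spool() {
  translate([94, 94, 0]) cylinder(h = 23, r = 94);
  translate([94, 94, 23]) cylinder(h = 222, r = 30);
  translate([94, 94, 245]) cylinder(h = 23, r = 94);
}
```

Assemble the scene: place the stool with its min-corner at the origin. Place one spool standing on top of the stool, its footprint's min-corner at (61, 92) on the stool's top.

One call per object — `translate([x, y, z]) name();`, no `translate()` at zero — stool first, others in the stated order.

stool();
translate([61, 92, 407]) spool();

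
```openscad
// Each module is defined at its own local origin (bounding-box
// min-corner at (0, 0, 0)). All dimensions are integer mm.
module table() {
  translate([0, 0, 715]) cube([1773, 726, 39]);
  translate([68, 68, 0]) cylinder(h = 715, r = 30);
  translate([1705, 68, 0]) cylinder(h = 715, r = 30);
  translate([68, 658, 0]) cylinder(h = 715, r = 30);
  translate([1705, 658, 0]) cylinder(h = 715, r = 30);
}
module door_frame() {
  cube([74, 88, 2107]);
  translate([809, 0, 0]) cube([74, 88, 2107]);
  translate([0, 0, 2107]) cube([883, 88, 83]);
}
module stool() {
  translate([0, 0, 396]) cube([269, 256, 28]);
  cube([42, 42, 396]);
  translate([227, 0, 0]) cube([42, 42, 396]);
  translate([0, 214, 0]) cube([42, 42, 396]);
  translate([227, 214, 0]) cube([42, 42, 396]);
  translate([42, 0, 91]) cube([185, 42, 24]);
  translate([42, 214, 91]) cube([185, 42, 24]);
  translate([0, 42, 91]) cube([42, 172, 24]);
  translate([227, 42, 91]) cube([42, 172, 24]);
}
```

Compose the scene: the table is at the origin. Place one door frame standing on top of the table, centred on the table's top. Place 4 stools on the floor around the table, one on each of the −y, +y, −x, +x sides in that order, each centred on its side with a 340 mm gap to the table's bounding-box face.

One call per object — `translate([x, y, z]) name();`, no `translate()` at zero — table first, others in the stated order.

table();
translate([445, 319, 754]) door_frame();
translate([752, -596, 0]) stool();
translate([752, 1066, 0]) stool();
translate([-609, 235, 0]) stool();
translate([2113, 235, 0]) stool();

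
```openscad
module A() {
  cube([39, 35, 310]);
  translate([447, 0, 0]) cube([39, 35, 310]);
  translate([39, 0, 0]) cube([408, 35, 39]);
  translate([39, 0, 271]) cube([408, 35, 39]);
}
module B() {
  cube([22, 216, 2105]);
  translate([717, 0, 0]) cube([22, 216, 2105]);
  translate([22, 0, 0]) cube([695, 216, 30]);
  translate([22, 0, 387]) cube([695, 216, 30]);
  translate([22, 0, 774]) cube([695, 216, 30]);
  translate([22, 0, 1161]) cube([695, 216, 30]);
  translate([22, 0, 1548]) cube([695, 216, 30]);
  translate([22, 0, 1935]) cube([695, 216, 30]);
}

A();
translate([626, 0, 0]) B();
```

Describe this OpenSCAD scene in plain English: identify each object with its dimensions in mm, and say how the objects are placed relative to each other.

A is a rectangular picture frame lying in the x–z plane (depth along y). The opening is 408 mm wide (x) by 232 mm tall (z), surrounded by a border 39 mm wide on all four sides. The frame is 35 mm deep and is made of two full-height vertical stiles with two horizontal rails fitted between them.

B is a bookshelf 739 mm wide overall, 216 mm deep and 2105 mm tall. The two sides are 22 mm thick vertical panels. 6 horizontal shelves of 30 mm thickness span between the inner faces of the sides; the lowest shelf sits on the floor and shelves are stacked with a clear vertical gap of 357 mm between each pair.

The bookshelf is on the floor beside the picture frame on its +x side.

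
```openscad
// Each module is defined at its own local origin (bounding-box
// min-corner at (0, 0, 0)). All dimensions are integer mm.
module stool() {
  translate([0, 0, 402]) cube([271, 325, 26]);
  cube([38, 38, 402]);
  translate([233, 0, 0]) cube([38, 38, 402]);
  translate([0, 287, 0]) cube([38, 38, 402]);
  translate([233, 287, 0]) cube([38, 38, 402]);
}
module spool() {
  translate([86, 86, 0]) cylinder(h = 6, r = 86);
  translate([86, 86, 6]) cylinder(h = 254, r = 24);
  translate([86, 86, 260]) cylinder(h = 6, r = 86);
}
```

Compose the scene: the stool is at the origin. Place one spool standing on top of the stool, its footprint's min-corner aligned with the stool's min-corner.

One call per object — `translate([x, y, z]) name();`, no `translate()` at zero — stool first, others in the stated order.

stool();
translate([0, 0, 428]) spool();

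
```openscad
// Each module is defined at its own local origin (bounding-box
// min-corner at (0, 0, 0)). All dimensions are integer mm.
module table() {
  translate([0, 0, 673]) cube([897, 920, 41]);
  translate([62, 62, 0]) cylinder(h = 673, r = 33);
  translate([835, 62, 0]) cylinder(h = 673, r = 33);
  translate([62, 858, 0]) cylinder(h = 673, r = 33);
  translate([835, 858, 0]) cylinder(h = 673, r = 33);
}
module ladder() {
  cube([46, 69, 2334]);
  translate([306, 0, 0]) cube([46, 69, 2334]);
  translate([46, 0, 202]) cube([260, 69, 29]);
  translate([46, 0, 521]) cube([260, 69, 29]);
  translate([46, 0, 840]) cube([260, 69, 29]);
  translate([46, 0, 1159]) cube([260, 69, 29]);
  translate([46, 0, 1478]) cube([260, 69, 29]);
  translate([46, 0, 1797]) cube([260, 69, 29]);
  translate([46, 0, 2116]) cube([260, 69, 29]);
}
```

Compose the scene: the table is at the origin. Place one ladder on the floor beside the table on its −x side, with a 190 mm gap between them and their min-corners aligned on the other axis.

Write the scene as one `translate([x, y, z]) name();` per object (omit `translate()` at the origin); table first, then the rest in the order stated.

table();
translate([-542, 0, 0]) ladder();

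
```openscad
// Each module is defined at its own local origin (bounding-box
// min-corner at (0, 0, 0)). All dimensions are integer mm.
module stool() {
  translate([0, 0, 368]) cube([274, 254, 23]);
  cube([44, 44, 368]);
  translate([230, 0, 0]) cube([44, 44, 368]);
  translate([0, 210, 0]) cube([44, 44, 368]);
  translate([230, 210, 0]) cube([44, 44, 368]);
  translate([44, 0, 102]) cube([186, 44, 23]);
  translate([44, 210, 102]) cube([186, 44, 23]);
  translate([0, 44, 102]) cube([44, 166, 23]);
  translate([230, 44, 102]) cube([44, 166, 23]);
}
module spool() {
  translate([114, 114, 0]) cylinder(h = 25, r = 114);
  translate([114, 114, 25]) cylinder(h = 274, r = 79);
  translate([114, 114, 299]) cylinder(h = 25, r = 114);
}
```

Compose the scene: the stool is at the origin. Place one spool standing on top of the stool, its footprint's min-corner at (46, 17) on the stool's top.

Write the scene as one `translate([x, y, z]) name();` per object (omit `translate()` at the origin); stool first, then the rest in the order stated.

stool();
translate([46, 17, 391]) spool();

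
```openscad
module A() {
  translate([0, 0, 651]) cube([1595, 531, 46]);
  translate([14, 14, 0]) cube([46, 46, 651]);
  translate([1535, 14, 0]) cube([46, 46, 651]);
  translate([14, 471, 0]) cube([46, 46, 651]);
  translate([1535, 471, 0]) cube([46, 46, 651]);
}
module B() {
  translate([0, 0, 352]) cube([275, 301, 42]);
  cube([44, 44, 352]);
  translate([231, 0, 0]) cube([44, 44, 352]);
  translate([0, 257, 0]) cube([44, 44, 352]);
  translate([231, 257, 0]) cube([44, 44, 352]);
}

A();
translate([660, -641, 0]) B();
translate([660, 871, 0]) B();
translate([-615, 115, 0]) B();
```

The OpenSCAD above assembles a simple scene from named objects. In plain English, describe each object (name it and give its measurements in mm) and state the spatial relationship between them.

A is a rectangular dining table. The top is 1595×531×46 mm with its upper surface at z = 697 mm. It stands on four 46×46 mm square legs, each inset 14 mm from the nearest pair of top edges, running from the floor to the underside of the top.

B is a four-legged stool. The seat is 275×301 mm, 42 mm thick, top at z = 394 mm. It stands on four square legs, each 44×44 mm in cross-section, from z = 0 to the seat underside, each flush with a corner of the seat.

Three stools sit around the table at the −y, +y, −x sides.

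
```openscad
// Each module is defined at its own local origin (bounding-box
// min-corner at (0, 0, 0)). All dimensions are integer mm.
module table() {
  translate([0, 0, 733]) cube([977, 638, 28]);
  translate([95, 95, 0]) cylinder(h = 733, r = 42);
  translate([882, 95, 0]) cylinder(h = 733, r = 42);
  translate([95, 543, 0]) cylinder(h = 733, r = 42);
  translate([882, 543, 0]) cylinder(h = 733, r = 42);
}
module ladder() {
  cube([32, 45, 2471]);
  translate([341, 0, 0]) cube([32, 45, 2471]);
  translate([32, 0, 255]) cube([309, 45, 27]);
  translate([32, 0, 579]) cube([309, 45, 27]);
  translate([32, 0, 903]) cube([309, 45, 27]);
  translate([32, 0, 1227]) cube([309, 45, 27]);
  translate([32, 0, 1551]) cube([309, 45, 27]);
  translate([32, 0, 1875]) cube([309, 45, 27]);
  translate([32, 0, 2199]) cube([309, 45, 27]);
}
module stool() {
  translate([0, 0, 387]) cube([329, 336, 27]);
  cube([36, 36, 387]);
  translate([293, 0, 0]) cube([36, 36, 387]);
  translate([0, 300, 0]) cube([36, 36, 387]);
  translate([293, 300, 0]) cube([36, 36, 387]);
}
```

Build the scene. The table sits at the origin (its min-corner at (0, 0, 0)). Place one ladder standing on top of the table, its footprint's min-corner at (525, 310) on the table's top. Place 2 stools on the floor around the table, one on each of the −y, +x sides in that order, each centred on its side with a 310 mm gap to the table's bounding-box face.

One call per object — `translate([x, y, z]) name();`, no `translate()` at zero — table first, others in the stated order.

table();
translate([525, 310, 761]) ladder();
translate([324, -646, 0]) stool();
translate([1287, 151, 0]) stool();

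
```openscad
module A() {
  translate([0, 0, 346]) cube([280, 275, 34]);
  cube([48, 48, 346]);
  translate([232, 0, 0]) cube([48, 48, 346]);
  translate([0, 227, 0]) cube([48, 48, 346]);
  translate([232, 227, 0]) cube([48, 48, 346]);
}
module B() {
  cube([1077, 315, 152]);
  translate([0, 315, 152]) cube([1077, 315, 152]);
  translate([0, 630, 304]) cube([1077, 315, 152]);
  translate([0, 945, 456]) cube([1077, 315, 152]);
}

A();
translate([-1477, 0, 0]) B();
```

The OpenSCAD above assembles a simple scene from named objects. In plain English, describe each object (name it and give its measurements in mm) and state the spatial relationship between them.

A is a four-legged stool. The seat is 280×275 mm, 34 mm thick, top at z = 380 mm. It stands on four square legs, each 48×48 mm in cross-section, from z = 0 to the seat underside, each flush with a corner of the seat.

B is a straight staircase of 4 solid steps. Each step is 1077 mm wide (x), 315 mm deep (y, the going) and 152 mm tall (the rise). The first step rests on the floor; each subsequent step sits one going further in +y and one rise higher in +z, directly behind and above the previous step with no overlap.

The staircase is on the floor beside the stool on its −x side.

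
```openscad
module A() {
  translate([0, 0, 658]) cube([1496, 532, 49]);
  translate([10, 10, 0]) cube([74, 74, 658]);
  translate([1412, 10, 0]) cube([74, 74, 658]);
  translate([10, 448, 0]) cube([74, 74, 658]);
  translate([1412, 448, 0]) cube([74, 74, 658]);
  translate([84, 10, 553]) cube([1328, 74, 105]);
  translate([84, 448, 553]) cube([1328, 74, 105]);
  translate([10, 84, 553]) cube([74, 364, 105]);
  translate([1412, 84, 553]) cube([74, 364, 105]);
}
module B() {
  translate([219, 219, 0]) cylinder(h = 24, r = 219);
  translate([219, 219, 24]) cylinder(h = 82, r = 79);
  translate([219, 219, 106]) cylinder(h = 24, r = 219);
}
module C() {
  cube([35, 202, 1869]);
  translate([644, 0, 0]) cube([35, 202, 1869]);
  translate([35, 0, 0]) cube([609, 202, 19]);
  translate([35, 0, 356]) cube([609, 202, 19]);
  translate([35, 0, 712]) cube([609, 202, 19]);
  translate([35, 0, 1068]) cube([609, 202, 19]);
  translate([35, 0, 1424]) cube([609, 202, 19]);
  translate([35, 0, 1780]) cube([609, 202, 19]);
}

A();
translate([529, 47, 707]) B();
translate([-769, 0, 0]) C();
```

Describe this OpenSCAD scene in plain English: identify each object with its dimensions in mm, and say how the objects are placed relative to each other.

A is a table with a 1496×532 mm rectangular top, 49 mm thick, top surface at z = 707 mm, supported by four 74×74 mm square legs, each inset 10 mm from the nearest pair of top edges, running from the floor. Four apron rails, 74 mm thick and 105 mm tall, run between adjacent legs with their top edges flush with the underside of the top and their outer faces flush with the legs' outer faces.

B is a spool: two coaxial disc flanges of radius 219 mm and thickness 24 mm, joined by a core cylinder of radius 79 mm and height 82 mm. The lower flange rests on z = 0 and the three cylinders share a vertical axis.

C is an open bookshelf. Two side panels, each 35 mm thick, 202 mm deep and 1869 mm tall, stand 679 mm apart (outside-to-outside). Between them sit 6 shelves, each 19 mm thick and 202 mm deep, spanning the full gap between the sides. The bottom shelf rests on the floor (its underside at z = 0) and the clear gap between one shelf's top and the next shelf's underside is 337 mm.

The spool is on top of the table, centred. The bookshelf is on the floor beside the table on its −x side.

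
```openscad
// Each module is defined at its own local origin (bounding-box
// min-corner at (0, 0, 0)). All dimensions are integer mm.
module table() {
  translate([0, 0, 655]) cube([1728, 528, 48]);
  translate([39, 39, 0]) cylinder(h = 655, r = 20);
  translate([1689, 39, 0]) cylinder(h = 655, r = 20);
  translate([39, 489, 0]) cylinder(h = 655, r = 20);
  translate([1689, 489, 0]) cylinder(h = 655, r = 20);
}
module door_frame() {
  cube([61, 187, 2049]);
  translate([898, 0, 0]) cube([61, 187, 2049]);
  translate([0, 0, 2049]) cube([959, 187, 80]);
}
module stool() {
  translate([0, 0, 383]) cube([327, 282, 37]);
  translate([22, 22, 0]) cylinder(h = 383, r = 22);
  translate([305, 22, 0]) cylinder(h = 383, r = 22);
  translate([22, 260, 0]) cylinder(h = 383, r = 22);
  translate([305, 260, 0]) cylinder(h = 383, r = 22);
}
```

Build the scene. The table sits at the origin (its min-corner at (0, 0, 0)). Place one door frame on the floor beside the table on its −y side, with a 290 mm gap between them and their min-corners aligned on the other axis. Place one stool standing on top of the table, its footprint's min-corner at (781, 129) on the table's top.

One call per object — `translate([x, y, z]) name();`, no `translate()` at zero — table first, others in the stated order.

table();
translate([0, -477, 0]) door_frame();
translate([781, 129, 703]) stool();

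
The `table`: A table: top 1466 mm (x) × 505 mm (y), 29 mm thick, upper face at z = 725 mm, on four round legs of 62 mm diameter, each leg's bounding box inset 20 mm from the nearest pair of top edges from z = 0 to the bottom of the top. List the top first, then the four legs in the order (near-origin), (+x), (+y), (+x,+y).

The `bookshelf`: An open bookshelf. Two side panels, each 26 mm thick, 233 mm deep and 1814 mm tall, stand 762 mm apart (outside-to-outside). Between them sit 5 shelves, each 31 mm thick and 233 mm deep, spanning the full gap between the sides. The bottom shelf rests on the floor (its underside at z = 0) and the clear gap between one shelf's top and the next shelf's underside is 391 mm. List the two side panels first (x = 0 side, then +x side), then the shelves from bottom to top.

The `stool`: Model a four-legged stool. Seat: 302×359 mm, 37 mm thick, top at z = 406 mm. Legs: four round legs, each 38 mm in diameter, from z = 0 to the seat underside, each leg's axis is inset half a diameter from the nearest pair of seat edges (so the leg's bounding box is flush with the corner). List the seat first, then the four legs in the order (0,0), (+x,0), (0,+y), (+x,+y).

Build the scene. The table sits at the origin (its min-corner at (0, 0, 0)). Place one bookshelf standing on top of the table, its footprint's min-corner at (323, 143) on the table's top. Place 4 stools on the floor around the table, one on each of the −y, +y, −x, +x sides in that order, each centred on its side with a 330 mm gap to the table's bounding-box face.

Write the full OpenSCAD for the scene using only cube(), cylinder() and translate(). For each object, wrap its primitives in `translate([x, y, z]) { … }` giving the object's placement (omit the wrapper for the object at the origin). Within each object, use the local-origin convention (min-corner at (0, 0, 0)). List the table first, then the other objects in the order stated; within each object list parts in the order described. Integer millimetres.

translate([0, 0, 696]) cube([1466, 505, 29]);
translate([51, 51, 0]) cylinder(h = 696, r = 31);
translate([1415, 51, 0]) cylinder(h = 696, r = 31);
translate([51, 454, 0]) cylinder(h = 696, r = 31);
translate([1415, 454, 0]) cylinder(h = 696, r = 31);
translate([323, 143, 725]) {
  cube([26, 233, 1814]);
  translate([736, 0, 0]) cube([26, 233, 1814]);
  translate([26, 0, 0]) cube([710, 233, 31]);
  translate([26, 0, 422]) cube([710, 233, 31]);
  translate([26, 0, 844]) cube([710, 233, 31]);
  translate([26, 0, 1266]) cube([710, 233, 31]);
  translate([26, 0, 1688]) cube([710, 233, 31]);
}
translate([582, -689, 0]) {
  translate([0, 0, 369]) cube([302, 359, 37]);
  translate([19, 19, 0]) cylinder(h = 369, r = 19);
  translate([283, 19, 0]) cylinder(h = 369, r = 19);
  translate([19, 340, 0]) cylinder(h = 369, r = 19);
  translate([283, 340, 0]) cylinder(h = 369, r = 19);
}
translate([582, 835, 0]) {
  translate([0, 0, 369]) cube([302, 359, 37]);
  translate([19, 19, 0]) cylinder(h = 369, r = 19);
  translate([283, 19, 0]) cylinder(h = 369, r = 19);
  translate([19, 340, 0]) cylinder(h = 369, r = 19);
  translate([283, 340, 0]) cylinder(h = 369, r = 19);
}
translate([-632, 73, 0]) {
  translate([0, 0, 369]) cube([302, 359, 37]);
  translate([19, 19, 0]) cylinder(h = 369, r = 19);
  translate([283, 19, 0]) cylinder(h = 369, r = 19);
  translate([19, 340, 0]) cylinder(h = 369, r = 19);
  translate([283, 340, 0]) cylinder(h = 369, r = 19);
}
translate([1796, 73, 0]) {
  translate([0, 0, 369]) cube([302, 359, 37]);
  translate([19, 19, 0]) cylinder(h = 369, r = 19);
  translate([283, 19, 0]) cylinder(h = 369, r = 19);
  translate([19, 340, 0]) cylinder(h = 369, r = 19);
  translate([283, 340, 0]) cylinder(h = 369, r = 19);
}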